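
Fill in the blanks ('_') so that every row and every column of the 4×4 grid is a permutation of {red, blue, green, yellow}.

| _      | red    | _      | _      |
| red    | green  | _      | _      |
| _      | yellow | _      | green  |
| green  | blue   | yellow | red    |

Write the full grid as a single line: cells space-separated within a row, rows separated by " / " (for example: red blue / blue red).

(r2,c3): row 2 has {red,green}; column 3 has {yellow}, so it must be blue.
(r2,c4): row 2 has {red,blue,green}; column 4 has {red,green}, so it must be yellow.
(r3,c1): row 3 has {green,yellow}; column 1 has {red,green}, so it must be blue.
(r3,c3): row 3 has {blue,green,yellow}; column 3 has {blue,yellow}, so it must be red.
(r1,c1): row 1 has {red}; column 1 has {red,blue,green}, so it must be yellow.
(r1,c3): row 1 has {red,yellow}; column 3 has {red,blue,yellow}, so it must be green.
(r1,c4): row 1 has {red,green,yellow}; column 4 has {red,green,yellow}, so it must be blue.

yellow red green blue / red green blue yellow / blue yellow red green / green blue yellow red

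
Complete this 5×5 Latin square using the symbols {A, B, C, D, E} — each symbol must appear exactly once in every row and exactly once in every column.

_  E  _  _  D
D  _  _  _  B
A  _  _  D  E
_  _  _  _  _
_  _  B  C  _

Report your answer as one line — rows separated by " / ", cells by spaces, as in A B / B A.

(r3,c3): row 3 has {A,D,E}; column 3 has {B}, so it must be C.
(r5,c1): row 5 has {B,C}; column 1 has {A,D}, so it must be E.
(r5,c5): row 5 has {B,C,E}; column 5 has {B,D,E}, so it must be A.
(r1,c3): row 1 has {D,E}; column 3 has {B,C}, so it must be A.
(r1,c4): row 1 has {A,D,E}; column 4 has {C,D}, so it must be B.
(r2,c3): row 2 has {B,D}; column 3 has {A,B,C}, so it must be E.
(r2,c4): row 2 has {B,D,E}; column 4 has {B,C,D}, so it must be A.
(r3,c2): row 3 has {A,C,D,E}; column 2 has {E}, so it must be B.
(r4,c3): row 4 is empty so far; column 3 has {A,B,C,E}, so it must be D.
(r4,c4): row 4 has {D}; column 4 has {A,B,C,D}, so it must be E.
(r4,c5): row 4 has {D,E}; column 5 has {A,B,D,E}, so it must be C.
(r5,c2): row 5 has {A,B,C,E}; column 2 has {B,E}, so it must be D.
(r1,c1): row 1 has {A,B,D,E}; column 1 has {A,D,E}, so it must be C.
(r2,c2): row 2 has {A,B,D,E}; column 2 has {B,D,E}, so it must be C.
(r4,c1): row 4 has {C,D,E}; column 1 has {A,C,D,E}, so it must be B.
(r4,c2): row 4 has {B,C,D,E}; column 2 has {B,C,D,E}, so it must be A.

C E A B D / D C E A B / A B C D E / B A D E C / E D B C A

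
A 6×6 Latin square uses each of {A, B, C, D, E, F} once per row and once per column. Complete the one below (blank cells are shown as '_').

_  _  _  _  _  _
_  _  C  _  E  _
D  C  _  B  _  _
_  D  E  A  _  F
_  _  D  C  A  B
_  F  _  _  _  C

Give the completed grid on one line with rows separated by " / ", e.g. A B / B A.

E B F D C A / B A C F E D / D C A B F E / C D E A B F / F E D C A B / A F B E D C

(r3,c5) = F
(r5,c2) = E
(r3,c3) = A
(r3,c6) = E
(r5,c1) = F
(r6,c3) = B
(r6,c5) = D
(r1,c3) = F
(r6,c4) = E
(r1,c4) = D
(r1,c6) = A
(r2,c4) = F
(r2,c6) = D
(r6,c1) = A
(r1,c2) = B
(r1,c5) = C
(r2,c1) = B
(r2,c2) = A
(r4,c1) = C
(r4,c5) = B
(r1,c1) = E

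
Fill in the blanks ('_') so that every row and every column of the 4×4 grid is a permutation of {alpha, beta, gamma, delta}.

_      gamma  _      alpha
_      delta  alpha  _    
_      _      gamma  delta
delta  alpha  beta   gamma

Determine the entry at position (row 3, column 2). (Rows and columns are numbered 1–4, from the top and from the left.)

(r1,c1) = beta
(r1,c3) = delta
(r2,c1) = gamma
(r2,c4) = beta
(r3,c1) = alpha
(r3,c2) = beta

beta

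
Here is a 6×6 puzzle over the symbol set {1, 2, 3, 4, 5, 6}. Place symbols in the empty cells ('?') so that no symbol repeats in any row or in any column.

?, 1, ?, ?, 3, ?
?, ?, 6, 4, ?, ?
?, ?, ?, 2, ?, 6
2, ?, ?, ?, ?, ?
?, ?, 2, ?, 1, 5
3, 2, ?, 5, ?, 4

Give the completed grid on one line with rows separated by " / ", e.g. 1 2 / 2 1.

4 1 5 6 3 2 / 5 3 6 4 2 1 / 1 5 3 2 4 6 / 2 6 4 1 5 3 / 6 4 2 3 1 5 / 3 2 1 5 6 4

(r1,c4): row 1 has {1,3}; column 4 has {2,4,5}, so it must be 6.
(r1,c6): row 1 has {1,3,6}; column 6 has {4,5,6}, so it must be 2.
(r5,c4): row 5 has {1,2,5}; column 4 has {2,4,5,6}, so it must be 3.
(r6,c3): row 6 has {2,3,4,5}; column 3 has {2,6}, so it must be 1.
(r6,c5): row 6 has {1,2,3,4,5}; column 5 has {1,3}, so it must be 6.
(r4,c4): row 4 has {2}; column 4 has {2,3,4,5,6}, so it must be 1.
(r4,c6): row 4 has {1,2}; column 6 has {2,4,5,6}, so it must be 3.
(r2,c6): row 2 has {4,6}; column 6 has {2,3,4,5,6}, so it must be 1.
(r2,c1): row 2 has {1,4,6}; column 1 has {2,3}, so it must be 5.
(r2,c2): row 2 has {1,4,5,6}; column 2 has {1,2}, so it must be 3.
(r2,c5): row 2 has {1,3,4,5,6}; column 5 has {1,3,6}, so it must be 2.
(r1,c1): row 1 has {1,2,3,6}; column 1 has {2,3,5}, so it must be 4.
(r1,c3): row 1 has {1,2,3,4,6}; column 3 has {1,2,6}, so it must be 5.
(r3,c1): row 3 has {2,6}; column 1 has {2,3,4,5}, so it must be 1.
(r4,c3): row 4 has {1,2,3}; column 3 has {1,2,5,6}, so it must be 4.
(r4,c5): row 4 has {1,2,3,4}; column 5 has {1,2,3,6}, so it must be 5.
(r5,c1): row 5 has {1,2,3,5}; column 1 has {1,2,3,4,5}, so it must be 6.
(r5,c2): row 5 has {1,2,3,5,6}; column 2 has {1,2,3}, so it must be 4.
(r3,c2): row 3 has {1,2,6}; column 2 has {1,2,3,4}, so it must be 5.
(r3,c3): row 3 has {1,2,5,6}; column 3 has {1,2,4,5,6}, so it must be 3.
(r3,c5): row 3 has {1,2,3,5,6}; column 5 has {1,2,3,5,6}, so it must be 4.
(r4,c2): row 4 has {1,2,3,4,5}; column 2 has {1,2,3,4,5}, so it must be 6.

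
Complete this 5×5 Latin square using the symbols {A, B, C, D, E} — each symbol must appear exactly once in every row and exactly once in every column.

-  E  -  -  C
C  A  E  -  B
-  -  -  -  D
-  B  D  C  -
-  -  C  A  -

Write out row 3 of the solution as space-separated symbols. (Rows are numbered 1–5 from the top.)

(r2,c4): row 2 has {A,B,C,E}; column 4 has {A,C}, so it must be D.
(r3,c2): row 3 has {D}; column 2 has {A,B,E}, so it must be C.
(r5,c2): row 5 has {A,C}; column 2 has {A,B,C,E}, so it must be D.
(r5,c5): row 5 has {A,C,D}; column 5 has {B,C,D}, so it must be E.
(r1,c4): row 1 has {C,E}; column 4 has {A,C,D}, so it must be B.
(r3,c4): row 3 has {C,D}; column 4 has {A,B,C,D}, so it must be E.
(r4,c5): row 4 has {B,C,D}; column 5 has {B,C,D,E}, so it must be A.
(r5,c1): row 5 has {A,C,D,E}; column 1 has {C}, so it must be B.
(r1,c3): row 1 has {B,C,E}; column 3 has {C,D,E}, so it must be A.
(r3,c1): row 3 has {C,D,E}; column 1 has {B,C}, so it must be A.
(r3,c3): row 3 has {A,C,D,E}; column 3 has {A,C,D,E}, so it must be B.

A C B E D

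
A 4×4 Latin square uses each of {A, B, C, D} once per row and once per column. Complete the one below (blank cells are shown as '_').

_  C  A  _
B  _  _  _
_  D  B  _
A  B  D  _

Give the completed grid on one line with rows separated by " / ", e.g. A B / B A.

D C A B / B A C D / C D B A / A B D C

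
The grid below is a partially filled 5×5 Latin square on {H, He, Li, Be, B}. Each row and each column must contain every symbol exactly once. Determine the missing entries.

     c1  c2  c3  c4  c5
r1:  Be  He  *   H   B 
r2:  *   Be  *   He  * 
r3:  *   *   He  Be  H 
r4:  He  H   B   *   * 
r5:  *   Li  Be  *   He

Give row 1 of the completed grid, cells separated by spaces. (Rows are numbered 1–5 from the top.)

Be He Li H B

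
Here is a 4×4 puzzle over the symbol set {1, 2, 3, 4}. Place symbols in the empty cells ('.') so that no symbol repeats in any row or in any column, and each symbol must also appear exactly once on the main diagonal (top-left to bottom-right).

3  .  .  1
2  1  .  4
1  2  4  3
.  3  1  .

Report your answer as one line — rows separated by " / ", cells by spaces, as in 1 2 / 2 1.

3 4 2 1 / 2 1 3 4 / 1 2 4 3 / 4 3 1 2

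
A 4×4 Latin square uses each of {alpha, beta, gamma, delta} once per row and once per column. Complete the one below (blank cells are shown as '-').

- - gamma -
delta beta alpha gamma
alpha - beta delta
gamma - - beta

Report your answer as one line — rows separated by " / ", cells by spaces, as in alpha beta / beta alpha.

Cell (r1,c1): row 1 has {gamma}; column 1 has {alpha,gamma,delta} → beta.
Cell (r1,c4): row 1 has {beta,gamma}; column 4 has {beta,gamma,delta} → alpha.
Cell (r3,c2): row 3 has {alpha,beta,delta}; column 2 has {beta} → gamma.
Cell (r4,c3): row 4 has {beta,gamma}; column 3 has {alpha,beta,gamma} → delta.
Cell (r1,c2): row 1 has {alpha,beta,gamma}; column 2 has {beta,gamma} → delta.
Cell (r4,c2): row 4 has {beta,gamma,delta}; column 2 has {beta,gamma,delta} → alpha.

beta delta gamma alpha / delta beta alpha gamma / alpha gamma beta delta / gamma alpha delta beta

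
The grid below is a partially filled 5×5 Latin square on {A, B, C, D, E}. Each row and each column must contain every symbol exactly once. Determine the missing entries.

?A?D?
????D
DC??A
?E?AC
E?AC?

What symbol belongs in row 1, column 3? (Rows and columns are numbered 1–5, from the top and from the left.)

B

Cell (r2,c2): row 2 has {D}; column 2 has {A,C,E} → B.
Cell (r2,c4): row 2 has {B,D}; column 4 has {A,C,D} → E.
Cell (r3,c4): row 3 has {A,C,D}; column 4 has {A,C,D,E} → B.
Cell (r4,c1): row 4 has {A,C,E}; column 1 has {D,E} → B.
Cell (r4,c3): row 4 has {A,B,C,E}; column 3 has {A} → D.
Cell (r5,c2): row 5 has {A,C,E}; column 2 has {A,B,C,E} → D.
Cell (r5,c5): row 5 has {A,C,D,E}; column 5 has {A,C,D} → B.
Cell (r1,c1): row 1 has {A,D}; column 1 has {B,D,E} → C.
Cell (r1,c5): row 1 has {A,C,D}; column 5 has {A,B,C,D} → E.
Cell (r2,c1): row 2 has {B,D,E}; column 1 has {B,C,D,E} → A.
Cell (r2,c3): row 2 has {A,B,D,E}; column 3 has {A,D} → C.
Cell (r3,c3): row 3 has {A,B,C,D}; column 3 has {A,C,D} → E.
Cell (r1,c3): row 1 has {A,C,D,E}; column 3 has {A,C,D,E} → B.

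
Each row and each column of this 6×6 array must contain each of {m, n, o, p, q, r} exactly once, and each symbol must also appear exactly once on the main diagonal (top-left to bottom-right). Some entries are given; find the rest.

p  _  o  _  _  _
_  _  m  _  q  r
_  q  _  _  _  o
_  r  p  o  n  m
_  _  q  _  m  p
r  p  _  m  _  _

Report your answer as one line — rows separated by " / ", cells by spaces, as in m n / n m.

(r1,c5) = r
(r2,c2) = n
(r2,c4) = p
(r3,c3) = r
(r3,c4) = n
(r3,c5) = p
(r4,c1) = q
(r5,c2) = o
(r5,c4) = r
(r6,c3) = n
(r6,c5) = o
(r6,c6) = q
(r1,c2) = m
(r1,c4) = q
(r1,c6) = n
(r2,c1) = o
(r3,c1) = m
(r5,c1) = n

p m o q r n / o n m p q r / m q r n p o / q r p o n m / n o q r m p / r p n m o q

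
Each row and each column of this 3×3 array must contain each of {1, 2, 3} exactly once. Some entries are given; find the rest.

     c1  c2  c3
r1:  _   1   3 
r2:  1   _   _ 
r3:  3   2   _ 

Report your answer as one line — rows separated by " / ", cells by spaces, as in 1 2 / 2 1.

Cell (r1,c1): row 1 has {1,3}; column 1 has {1,3} → 2.
Cell (r2,c2): row 2 has {1}; column 2 has {1,2} → 3.
Cell (r2,c3): row 2 has {1,3}; column 3 has {3} → 2.
Cell (r3,c3): row 3 has {2,3}; column 3 has {2,3} → 1.

2 1 3 / 1 3 2 / 3 2 1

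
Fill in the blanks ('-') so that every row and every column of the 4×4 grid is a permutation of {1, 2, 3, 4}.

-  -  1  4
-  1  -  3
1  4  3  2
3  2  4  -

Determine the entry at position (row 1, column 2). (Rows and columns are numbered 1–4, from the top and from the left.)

3

row 1 has {1,4}; column 1 has {1,3} — only 2 is left for (r1,c1).
row 1 has {1,2,4}; column 2 has {1,2,4} — only 3 is left for (r1,c2).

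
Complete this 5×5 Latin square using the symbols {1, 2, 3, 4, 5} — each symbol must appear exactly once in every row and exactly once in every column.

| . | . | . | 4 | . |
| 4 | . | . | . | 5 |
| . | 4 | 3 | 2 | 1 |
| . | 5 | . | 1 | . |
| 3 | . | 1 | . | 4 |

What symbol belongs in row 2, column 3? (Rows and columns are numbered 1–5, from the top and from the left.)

(r2,c3) = 2

2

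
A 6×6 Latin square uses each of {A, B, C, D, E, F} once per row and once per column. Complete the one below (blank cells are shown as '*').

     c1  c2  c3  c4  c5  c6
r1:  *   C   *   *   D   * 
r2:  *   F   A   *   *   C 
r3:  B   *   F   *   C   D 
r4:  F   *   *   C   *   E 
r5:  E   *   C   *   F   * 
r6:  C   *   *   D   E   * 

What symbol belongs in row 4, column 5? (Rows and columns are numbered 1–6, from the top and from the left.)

(r1,c1): row 1 has {C,D}; column 1 has {B,C,E,F}, so it must be A.
(r2,c1): row 2 has {A,C,F}; column 1 has {A,B,C,E,F}, so it must be D.
(r2,c5): row 2 has {A,C,D,F}; column 5 has {C,D,E,F}, so it must be B.
(r4,c5): row 4 has {C,E,F}; column 5 has {B,C,D,E,F}, so it must be A.

A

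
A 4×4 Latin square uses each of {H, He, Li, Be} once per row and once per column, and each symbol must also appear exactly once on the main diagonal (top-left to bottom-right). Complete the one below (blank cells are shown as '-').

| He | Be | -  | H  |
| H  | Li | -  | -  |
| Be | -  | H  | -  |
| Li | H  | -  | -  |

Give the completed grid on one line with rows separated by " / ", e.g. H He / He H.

(r1,c3): row 1 has {H,He,Be}; column 3 has {H}, so it must be Li.
(r3,c2): row 3 has {H,Be}; column 2 has {H,Li,Be}, so it must be He.
(r3,c4): row 3 has {H,He,Be}; column 4 has {H}, so it must be Li.
(r4,c4): row 4 has {H,Li}; column 4 has {H,Li}; the diagonal has {H,He,Li}, so it must be Be.
(r2,c4): row 2 has {H,Li}; column 4 has {H,Li,Be}, so it must be He.
(r4,c3): row 4 has {H,Li,Be}; column 3 has {H,Li}, so it must be He.
(r2,c3): row 2 has {H,He,Li}; column 3 has {H,He,Li}, so it must be Be.

He Be Li H / H Li Be He / Be He H Li / Li H He Be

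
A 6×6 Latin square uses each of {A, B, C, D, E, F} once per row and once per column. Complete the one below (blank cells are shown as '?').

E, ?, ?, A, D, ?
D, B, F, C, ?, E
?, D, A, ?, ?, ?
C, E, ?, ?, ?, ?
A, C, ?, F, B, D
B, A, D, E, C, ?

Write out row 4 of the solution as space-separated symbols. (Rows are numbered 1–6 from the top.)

C E B D F A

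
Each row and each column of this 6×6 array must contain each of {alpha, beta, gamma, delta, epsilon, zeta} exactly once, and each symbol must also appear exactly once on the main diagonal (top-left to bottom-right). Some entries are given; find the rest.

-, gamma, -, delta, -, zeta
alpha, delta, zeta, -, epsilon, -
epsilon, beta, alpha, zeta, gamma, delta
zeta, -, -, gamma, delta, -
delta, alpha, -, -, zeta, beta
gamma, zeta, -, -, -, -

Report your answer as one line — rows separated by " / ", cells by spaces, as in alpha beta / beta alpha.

beta gamma epsilon delta alpha zeta / alpha delta zeta beta epsilon gamma / epsilon beta alpha zeta gamma delta / zeta epsilon beta gamma delta alpha / delta alpha gamma epsilon zeta beta / gamma zeta delta alpha beta epsilon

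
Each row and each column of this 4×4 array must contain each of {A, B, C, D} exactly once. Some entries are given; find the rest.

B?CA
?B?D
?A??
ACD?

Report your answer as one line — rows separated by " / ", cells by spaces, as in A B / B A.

(r1,c2): row 1 has {A,B,C}; column 2 has {A,B,C}, so it must be D.
(r2,c1): row 2 has {B,D}; column 1 has {A,B}, so it must be C.
(r2,c3): row 2 has {B,C,D}; column 3 has {C,D}, so it must be A.
(r3,c1): row 3 has {A}; column 1 has {A,B,C}, so it must be D.
(r3,c3): row 3 has {A,D}; column 3 has {A,C,D}, so it must be B.
(r3,c4): row 3 has {A,B,D}; column 4 has {A,D}, so it must be C.
(r4,c4): row 4 has {A,C,D}; column 4 has {A,C,D}, so it must be B.

B D C A / C B A D / D A B C / A C D B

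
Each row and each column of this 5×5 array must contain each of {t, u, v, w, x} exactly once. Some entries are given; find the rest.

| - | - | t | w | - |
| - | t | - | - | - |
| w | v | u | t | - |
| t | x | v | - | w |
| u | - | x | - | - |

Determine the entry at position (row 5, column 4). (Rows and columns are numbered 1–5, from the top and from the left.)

v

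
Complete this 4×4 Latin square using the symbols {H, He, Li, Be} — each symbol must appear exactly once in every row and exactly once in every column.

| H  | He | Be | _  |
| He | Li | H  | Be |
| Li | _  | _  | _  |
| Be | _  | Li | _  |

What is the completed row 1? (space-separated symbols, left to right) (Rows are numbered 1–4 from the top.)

H He Be Li

(r1,c4) = Li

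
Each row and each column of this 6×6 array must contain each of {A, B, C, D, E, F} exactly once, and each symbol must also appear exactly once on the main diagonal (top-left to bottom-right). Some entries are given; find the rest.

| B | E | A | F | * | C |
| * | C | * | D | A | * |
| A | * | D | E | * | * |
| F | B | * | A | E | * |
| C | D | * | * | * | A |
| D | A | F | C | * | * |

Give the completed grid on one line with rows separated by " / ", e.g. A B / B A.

(r1,c5) = D
(r2,c1) = E
(r2,c3) = B
(r2,c6) = F
(r3,c2) = F
(r3,c6) = B
(r4,c3) = C
(r4,c6) = D
(r5,c3) = E
(r5,c4) = B
(r5,c5) = F
(r6,c5) = B
(r6,c6) = E
(r3,c5) = C

B E A F D C / E C B D A F / A F D E C B / F B C A E D / C D E B F A / D A F C B E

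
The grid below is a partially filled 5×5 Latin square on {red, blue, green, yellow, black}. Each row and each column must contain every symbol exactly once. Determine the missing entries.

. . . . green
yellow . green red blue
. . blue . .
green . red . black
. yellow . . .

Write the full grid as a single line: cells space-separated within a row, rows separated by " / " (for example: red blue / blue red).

black red yellow blue green / yellow black green red blue / red green blue black yellow / green blue red yellow black / blue yellow black green red

At row 2, column 2: row 2 has {red,blue,green,yellow}; column 2 has {yellow}; that leaves black.
At row 4, column 2: row 4 has {red,green,black}; column 2 has {yellow,black}; that leaves blue.
At row 4, column 4: row 4 has {red,blue,green,black}; column 4 has {red}; that leaves yellow.
At row 5, column 3: row 5 has {yellow}; column 3 has {red,blue,green}; that leaves black.
At row 5, column 5: row 5 has {yellow,black}; column 5 has {blue,green,black}; that leaves red.
At row 1, column 2: row 1 has {green}; column 2 has {blue,yellow,black}; that leaves red.
At row 1, column 3: row 1 has {red,green}; column 3 has {red,blue,green,black}; that leaves yellow.
At row 3, column 2: row 3 has {blue}; column 2 has {red,blue,yellow,black}; that leaves green.
At row 3, column 4: row 3 has {blue,green}; column 4 has {red,yellow}; that leaves black.
At row 3, column 5: row 3 has {blue,green,black}; column 5 has {red,blue,green,black}; that leaves yellow.
At row 5, column 1: row 5 has {red,yellow,black}; column 1 has {green,yellow}; that leaves blue.
At row 5, column 4: row 5 has {red,blue,yellow,black}; column 4 has {red,yellow,black}; that leaves green.
At row 1, column 1: row 1 has {red,green,yellow}; column 1 has {blue,green,yellow}; that leaves black.
At row 1, column 4: row 1 has {red,green,yellow,black}; column 4 has {red,green,yellow,black}; that leaves blue.
At row 3, column 1: row 3 has {blue,green,yellow,black}; column 1 has {blue,green,yellow,black}; that leaves red.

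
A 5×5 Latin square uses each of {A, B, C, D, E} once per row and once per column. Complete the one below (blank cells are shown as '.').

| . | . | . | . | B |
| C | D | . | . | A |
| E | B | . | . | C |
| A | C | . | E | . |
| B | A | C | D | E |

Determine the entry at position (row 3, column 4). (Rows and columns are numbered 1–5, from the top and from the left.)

A

(r1,c1) = D
(r1,c2) = E
(r1,c3) = A
(r1,c4) = C
(r2,c4) = B
(r3,c3) = D
(r3,c4) = A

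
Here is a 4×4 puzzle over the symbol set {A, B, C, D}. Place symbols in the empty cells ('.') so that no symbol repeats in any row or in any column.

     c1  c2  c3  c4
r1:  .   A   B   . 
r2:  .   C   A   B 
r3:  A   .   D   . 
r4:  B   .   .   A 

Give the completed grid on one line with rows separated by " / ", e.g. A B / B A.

C A B D / D C A B / A B D C / B D C A

(r2,c1) = D
(r3,c2) = B
(r3,c4) = C
(r4,c2) = D
(r4,c3) = C
(r1,c1) = C
(r1,c4) = D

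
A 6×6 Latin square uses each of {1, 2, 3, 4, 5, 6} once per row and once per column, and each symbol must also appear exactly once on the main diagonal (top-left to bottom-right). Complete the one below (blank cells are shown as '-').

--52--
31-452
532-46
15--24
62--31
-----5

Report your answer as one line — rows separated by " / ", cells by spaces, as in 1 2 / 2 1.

(r1,c1) = 4
(r1,c2) = 6
(r1,c5) = 1
(r1,c6) = 3
(r2,c3) = 6
(r3,c4) = 1
(r4,c3) = 3
(r4,c4) = 6
(r5,c3) = 4
(r5,c4) = 5
(r6,c1) = 2
(r6,c2) = 4
(r6,c3) = 1
(r6,c4) = 3
(r6,c5) = 6

4 6 5 2 1 3 / 3 1 6 4 5 2 / 5 3 2 1 4 6 / 1 5 3 6 2 4 / 6 2 4 5 3 1 / 2 4 1 3 6 5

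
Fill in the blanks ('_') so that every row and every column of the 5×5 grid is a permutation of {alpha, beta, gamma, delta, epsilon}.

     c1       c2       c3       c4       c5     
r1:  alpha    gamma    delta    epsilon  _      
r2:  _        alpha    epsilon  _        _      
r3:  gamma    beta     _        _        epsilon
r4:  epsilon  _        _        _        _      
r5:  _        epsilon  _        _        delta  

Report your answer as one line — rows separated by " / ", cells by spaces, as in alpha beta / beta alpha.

alpha gamma delta epsilon beta / delta alpha epsilon beta gamma / gamma beta alpha delta epsilon / epsilon delta beta gamma alpha / beta epsilon gamma alpha delta

(r1,c5) = beta
(r2,c5) = gamma
(r3,c3) = alpha
(r3,c4) = delta
(r4,c2) = delta
(r4,c5) = alpha
(r5,c1) = beta
(r5,c3) = gamma
(r5,c4) = alpha
(r2,c1) = delta
(r2,c4) = beta
(r4,c3) = beta
(r4,c4) = gamma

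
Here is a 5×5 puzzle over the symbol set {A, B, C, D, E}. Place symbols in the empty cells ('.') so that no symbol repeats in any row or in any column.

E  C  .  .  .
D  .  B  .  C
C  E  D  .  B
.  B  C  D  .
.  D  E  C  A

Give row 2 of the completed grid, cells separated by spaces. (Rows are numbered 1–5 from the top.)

D A B E C

(r1,c3): row 1 has {C,E}; column 3 has {B,C,D,E}, so it must be A.
(r1,c4): row 1 has {A,C,E}; column 4 has {C,D}, so it must be B.
(r1,c5): row 1 has {A,B,C,E}; column 5 has {A,B,C}, so it must be D.
(r2,c2): row 2 has {B,C,D}; column 2 has {B,C,D,E}, so it must be A.
(r2,c4): row 2 has {A,B,C,D}; column 4 has {B,C,D}, so it must be E.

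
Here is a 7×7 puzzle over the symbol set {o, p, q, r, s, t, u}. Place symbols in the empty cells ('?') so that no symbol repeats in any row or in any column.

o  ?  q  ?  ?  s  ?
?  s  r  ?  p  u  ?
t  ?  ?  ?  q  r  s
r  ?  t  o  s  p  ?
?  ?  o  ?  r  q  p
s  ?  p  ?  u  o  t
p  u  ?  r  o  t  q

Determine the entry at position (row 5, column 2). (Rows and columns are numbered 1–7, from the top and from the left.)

t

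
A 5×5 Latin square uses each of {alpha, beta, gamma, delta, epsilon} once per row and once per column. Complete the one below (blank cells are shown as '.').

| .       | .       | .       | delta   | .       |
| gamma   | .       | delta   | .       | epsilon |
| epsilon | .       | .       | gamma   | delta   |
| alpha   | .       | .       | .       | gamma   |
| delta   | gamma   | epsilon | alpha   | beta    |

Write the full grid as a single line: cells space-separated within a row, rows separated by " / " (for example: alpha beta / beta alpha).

beta epsilon gamma delta alpha / gamma alpha delta beta epsilon / epsilon beta alpha gamma delta / alpha delta beta epsilon gamma / delta gamma epsilon alpha beta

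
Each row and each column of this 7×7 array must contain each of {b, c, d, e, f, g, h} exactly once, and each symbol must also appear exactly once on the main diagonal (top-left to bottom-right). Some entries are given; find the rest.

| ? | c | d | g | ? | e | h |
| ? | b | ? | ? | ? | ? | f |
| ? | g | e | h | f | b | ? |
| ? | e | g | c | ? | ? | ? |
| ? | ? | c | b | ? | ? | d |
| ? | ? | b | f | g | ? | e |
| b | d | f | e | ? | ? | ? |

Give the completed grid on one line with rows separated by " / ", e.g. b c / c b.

(r1,c1) = f
(r1,c5) = b
(r2,c3) = h
(r2,c4) = d
(r3,c7) = c
(r4,c7) = b
(r5,c5) = h
(r6,c2) = h
(r6,c6) = d
(r7,c5) = c
(r7,c7) = g
(r2,c5) = e
(r3,c1) = d
(r4,c1) = h
(r4,c5) = d
(r4,c6) = f
(r5,c2) = f
(r5,c6) = g
(r6,c1) = c
(r7,c6) = h
(r2,c1) = g
(r2,c6) = c
(r5,c1) = e

f c d g b e h / g b h d e c f / d g e h f b c / h e g c d f b / e f c b h g d / c h b f g d e / b d f e c h g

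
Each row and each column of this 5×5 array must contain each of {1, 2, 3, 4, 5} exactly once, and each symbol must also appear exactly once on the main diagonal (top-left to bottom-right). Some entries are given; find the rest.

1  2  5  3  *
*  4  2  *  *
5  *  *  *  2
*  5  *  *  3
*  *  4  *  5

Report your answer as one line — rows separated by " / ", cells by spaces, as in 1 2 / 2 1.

1 2 5 3 4 / 3 4 2 5 1 / 5 1 3 4 2 / 4 5 1 2 3 / 2 3 4 1 5

(r1,c5): row 1 has {1,2,3,5}; column 5 has {2,3,5}, so it must be 4.
(r2,c1): row 2 has {2,4}; column 1 has {1,5}, so it must be 3.
(r2,c5): row 2 has {2,3,4}; column 5 has {2,3,4,5}, so it must be 1.
(r3,c3): row 3 has {2,5}; column 3 has {2,4,5}; the diagonal has {1,4,5}, so it must be 3.
(r4,c3): row 4 has {3,5}; column 3 has {2,3,4,5}, so it must be 1.
(r4,c4): row 4 has {1,3,5}; column 4 has {3}; the diagonal has {1,3,4,5}, so it must be 2.
(r5,c1): row 5 has {4,5}; column 1 has {1,3,5}, so it must be 2.
(r5,c4): row 5 has {2,4,5}; column 4 has {2,3}, so it must be 1.
(r2,c4): row 2 has {1,2,3,4}; column 4 has {1,2,3}, so it must be 5.
(r3,c2): row 3 has {2,3,5}; column 2 has {2,4,5}, so it must be 1.
(r3,c4): row 3 has {1,2,3,5}; column 4 has {1,2,3,5}, so it must be 4.
(r4,c1): row 4 has {1,2,3,5}; column 1 has {1,2,3,5}, so it must be 4.
(r5,c2): row 5 has {1,2,4,5}; column 2 has {1,2,4,5}, so it must be 3.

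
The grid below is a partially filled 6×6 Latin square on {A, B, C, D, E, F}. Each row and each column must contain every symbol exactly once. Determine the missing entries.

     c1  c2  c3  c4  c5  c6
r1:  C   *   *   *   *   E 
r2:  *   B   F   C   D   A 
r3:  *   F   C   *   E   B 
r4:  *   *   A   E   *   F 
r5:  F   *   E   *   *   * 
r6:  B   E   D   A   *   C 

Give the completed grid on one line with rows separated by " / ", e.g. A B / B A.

C D B F A E / E B F C D A / A F C D E B / D C A E B F / F A E B C D / B E D A F C

(r1,c3) = B
(r2,c1) = E
(r3,c4) = D
(r4,c1) = D
(r4,c2) = C
(r4,c5) = B
(r5,c4) = B
(r5,c6) = D
(r6,c5) = F
(r1,c4) = F
(r1,c5) = A
(r3,c1) = A
(r5,c2) = A
(r5,c5) = C
(r1,c2) = D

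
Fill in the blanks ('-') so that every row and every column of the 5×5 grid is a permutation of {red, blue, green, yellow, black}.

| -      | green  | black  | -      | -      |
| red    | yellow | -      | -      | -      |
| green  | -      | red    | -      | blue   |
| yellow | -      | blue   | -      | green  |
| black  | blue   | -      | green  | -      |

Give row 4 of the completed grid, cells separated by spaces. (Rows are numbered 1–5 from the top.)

yellow red blue black green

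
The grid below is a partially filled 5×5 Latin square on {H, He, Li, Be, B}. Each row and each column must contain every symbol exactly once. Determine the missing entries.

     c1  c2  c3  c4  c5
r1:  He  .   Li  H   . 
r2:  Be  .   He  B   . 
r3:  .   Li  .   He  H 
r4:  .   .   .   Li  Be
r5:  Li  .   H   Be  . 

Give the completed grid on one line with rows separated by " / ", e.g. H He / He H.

At row 1, column 5: row 1 has {H,He,Li}; column 5 has {H,Be}; that leaves B.
At row 2, column 2: row 2 has {He,Be,B}; column 2 has {Li}; that leaves H.
At row 2, column 5: row 2 has {H,He,Be,B}; column 5 has {H,Be,B}; that leaves Li.
At row 3, column 1: row 3 has {H,He,Li}; column 1 has {He,Li,Be}; that leaves B.
At row 3, column 3: row 3 has {H,He,Li,B}; column 3 has {H,He,Li}; that leaves Be.
At row 4, column 1: row 4 has {Li,Be}; column 1 has {He,Li,Be,B}; that leaves H.
At row 4, column 3: row 4 has {H,Li,Be}; column 3 has {H,He,Li,Be}; that leaves B.
At row 5, column 5: row 5 has {H,Li,Be}; column 5 has {H,Li,Be,B}; that leaves He.
At row 1, column 2: row 1 has {H,He,Li,B}; column 2 has {H,Li}; that leaves Be.
At row 4, column 2: row 4 has {H,Li,Be,B}; column 2 has {H,Li,Be}; that leaves He.
At row 5, column 2: row 5 has {H,He,Li,Be}; column 2 has {H,He,Li,Be}; that leaves B.

He Be Li H B / Be H He B Li / B Li Be He H / H He B Li Be / Li B H Be He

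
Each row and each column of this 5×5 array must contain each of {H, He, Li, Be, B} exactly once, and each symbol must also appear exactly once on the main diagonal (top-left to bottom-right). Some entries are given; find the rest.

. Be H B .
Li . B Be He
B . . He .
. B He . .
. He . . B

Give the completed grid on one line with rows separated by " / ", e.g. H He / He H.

He Be H B Li / Li H B Be He / B Li Be He H / H B He Li Be / Be He Li H B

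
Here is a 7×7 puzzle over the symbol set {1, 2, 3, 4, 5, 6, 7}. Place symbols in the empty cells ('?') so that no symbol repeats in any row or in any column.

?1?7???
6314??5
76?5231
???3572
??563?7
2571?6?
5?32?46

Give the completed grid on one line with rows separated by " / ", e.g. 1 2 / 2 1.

(r2,c5) = 7
(r2,c6) = 2
(r3,c3) = 4
(r4,c2) = 4
(r4,c3) = 6
(r5,c2) = 2
(r5,c6) = 1
(r6,c5) = 4
(r6,c7) = 3
(r7,c2) = 7
(r7,c5) = 1
(r1,c3) = 2
(r1,c5) = 6
(r1,c6) = 5
(r1,c7) = 4
(r4,c1) = 1
(r5,c1) = 4
(r1,c1) = 3

3 1 2 7 6 5 4 / 6 3 1 4 7 2 5 / 7 6 4 5 2 3 1 / 1 4 6 3 5 7 2 / 4 2 5 6 3 1 7 / 2 5 7 1 4 6 3 / 5 7 3 2 1 4 6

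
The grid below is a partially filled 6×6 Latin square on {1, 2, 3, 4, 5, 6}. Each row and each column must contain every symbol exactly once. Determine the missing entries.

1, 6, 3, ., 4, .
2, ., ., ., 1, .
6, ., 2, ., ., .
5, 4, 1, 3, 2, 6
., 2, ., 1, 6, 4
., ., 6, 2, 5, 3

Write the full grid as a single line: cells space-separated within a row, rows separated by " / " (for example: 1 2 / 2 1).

1 6 3 5 4 2 / 2 3 4 6 1 5 / 6 5 2 4 3 1 / 5 4 1 3 2 6 / 3 2 5 1 6 4 / 4 1 6 2 5 3

row 1 has {1,3,4,6}; column 4 has {1,2,3} — only 5 is left for (r1,c4).
row 1 has {1,3,4,5,6}; column 6 has {3,4,6} — only 2 is left for (r1,c6).
row 2 has {1,2}; column 6 has {2,3,4,6} — only 5 is left for (r2,c6).
row 3 has {2,6}; column 4 has {1,2,3,5} — only 4 is left for (r3,c4).
row 3 has {2,4,6}; column 5 has {1,2,4,5,6} — only 3 is left for (r3,c5).
row 3 has {2,3,4,6}; column 6 has {2,3,4,5,6} — only 1 is left for (r3,c6).
row 5 has {1,2,4,6}; column 1 has {1,2,5,6} — only 3 is left for (r5,c1).
row 5 has {1,2,3,4,6}; column 3 has {1,2,3,6} — only 5 is left for (r5,c3).
row 6 has {2,3,5,6}; column 1 has {1,2,3,5,6} — only 4 is left for (r6,c1).
row 6 has {2,3,4,5,6}; column 2 has {2,4,6} — only 1 is left for (r6,c2).
row 2 has {1,2,5}; column 2 has {1,2,4,6} — only 3 is left for (r2,c2).
row 2 has {1,2,3,5}; column 3 has {1,2,3,5,6} — only 4 is left for (r2,c3).
row 2 has {1,2,3,4,5}; column 4 has {1,2,3,4,5} — only 6 is left for (r2,c4).
row 3 has {1,2,3,4,6}; column 2 has {1,2,3,4,6} — only 5 is left for (r3,c2).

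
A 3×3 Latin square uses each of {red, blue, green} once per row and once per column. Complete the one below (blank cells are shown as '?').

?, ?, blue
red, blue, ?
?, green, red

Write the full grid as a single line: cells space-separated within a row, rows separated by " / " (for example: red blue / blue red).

green red blue / red blue green / blue green red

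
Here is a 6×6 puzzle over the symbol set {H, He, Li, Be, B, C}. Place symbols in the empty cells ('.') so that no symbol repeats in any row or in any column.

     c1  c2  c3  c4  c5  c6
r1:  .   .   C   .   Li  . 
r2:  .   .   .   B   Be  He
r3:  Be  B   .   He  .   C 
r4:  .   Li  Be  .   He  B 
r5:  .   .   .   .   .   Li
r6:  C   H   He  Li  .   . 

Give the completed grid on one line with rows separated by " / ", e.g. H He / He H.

B He C Be Li H / Li C H B Be He / Be B Li He H C / H Li Be C He B / He Be B H C Li / C H He Li B Be

(r2,c2): row 2 has {He,Be,B}; column 2 has {H,Li,B}, so it must be C.
(r3,c5): row 3 has {He,Be,B,C}; column 5 has {He,Li,Be}, so it must be H.
(r4,c1): row 4 has {He,Li,Be,B}; column 1 has {Be,C}, so it must be H.
(r4,c4): row 4 has {H,He,Li,Be,B}; column 4 has {He,Li,B}, so it must be C.
(r6,c5): row 6 has {H,He,Li,C}; column 5 has {H,He,Li,Be}, so it must be B.
(r6,c6): row 6 has {H,He,Li,B,C}; column 6 has {He,Li,B,C}, so it must be Be.
(r1,c6): row 1 has {Li,C}; column 6 has {He,Li,Be,B,C}, so it must be H.
(r2,c1): row 2 has {He,Be,B,C}; column 1 has {H,Be,C}, so it must be Li.
(r2,c3): row 2 has {He,Li,Be,B,C}; column 3 has {He,Be,C}, so it must be H.
(r3,c3): row 3 has {H,He,Be,B,C}; column 3 has {H,He,Be,C}, so it must be Li.
(r5,c3): row 5 has {Li}; column 3 has {H,He,Li,Be,C}, so it must be B.
(r5,c5): row 5 has {Li,B}; column 5 has {H,He,Li,Be,B}, so it must be C.
(r1,c4): row 1 has {H,Li,C}; column 4 has {He,Li,B,C}, so it must be Be.
(r5,c1): row 5 has {Li,B,C}; column 1 has {H,Li,Be,C}, so it must be He.
(r5,c2): row 5 has {He,Li,B,C}; column 2 has {H,Li,B,C}, so it must be Be.
(r5,c4): row 5 has {He,Li,Be,B,C}; column 4 has {He,Li,Be,B,C}, so it must be H.
(r1,c1): row 1 has {H,Li,Be,C}; column 1 has {H,He,Li,Be,C}, so it must be B.
(r1,c2): row 1 has {H,Li,Be,B,C}; column 2 has {H,Li,Be,B,C}, so it must be He.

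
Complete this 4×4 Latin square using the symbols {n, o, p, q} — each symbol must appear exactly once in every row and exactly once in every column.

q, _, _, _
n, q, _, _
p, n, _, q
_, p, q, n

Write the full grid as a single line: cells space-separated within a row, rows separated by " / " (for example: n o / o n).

q o n p / n q p o / p n o q / o p q n

At row 1, column 2: row 1 has {q}; column 2 has {n,p,q}; that leaves o.
At row 1, column 4: row 1 has {o,q}; column 4 has {n,q}; that leaves p.
At row 2, column 4: row 2 has {n,q}; column 4 has {n,p,q}; that leaves o.
At row 3, column 3: row 3 has {n,p,q}; column 3 has {q}; that leaves o.
At row 4, column 1: row 4 has {n,p,q}; column 1 has {n,p,q}; that leaves o.
At row 1, column 3: row 1 has {o,p,q}; column 3 has {o,q}; that leaves n.
At row 2, column 3: row 2 has {n,o,q}; column 3 has {n,o,q}; that leaves p.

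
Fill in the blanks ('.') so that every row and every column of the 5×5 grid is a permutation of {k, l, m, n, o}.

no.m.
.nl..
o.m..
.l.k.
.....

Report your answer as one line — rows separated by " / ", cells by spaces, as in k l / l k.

n o k m l / k n l o m / o k m l n / m l n k o / l m o n k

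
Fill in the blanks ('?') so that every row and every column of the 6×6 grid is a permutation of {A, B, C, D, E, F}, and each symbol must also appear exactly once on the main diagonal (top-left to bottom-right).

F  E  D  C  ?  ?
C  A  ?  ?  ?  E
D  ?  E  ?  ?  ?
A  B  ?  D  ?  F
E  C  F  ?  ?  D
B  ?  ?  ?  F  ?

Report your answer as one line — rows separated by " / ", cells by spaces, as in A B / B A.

F E D C A B / C A B F D E / D F E B C A / A B C D E F / E C F A B D / B D A E F C

(r2,c3) = B
(r2,c4) = F
(r2,c5) = D
(r3,c2) = F
(r4,c3) = C
(r4,c5) = E
(r5,c5) = B
(r6,c2) = D
(r6,c3) = A
(r6,c4) = E
(r6,c6) = C
(r1,c5) = A
(r1,c6) = B
(r3,c5) = C
(r3,c6) = A
(r5,c4) = A
(r3,c4) = B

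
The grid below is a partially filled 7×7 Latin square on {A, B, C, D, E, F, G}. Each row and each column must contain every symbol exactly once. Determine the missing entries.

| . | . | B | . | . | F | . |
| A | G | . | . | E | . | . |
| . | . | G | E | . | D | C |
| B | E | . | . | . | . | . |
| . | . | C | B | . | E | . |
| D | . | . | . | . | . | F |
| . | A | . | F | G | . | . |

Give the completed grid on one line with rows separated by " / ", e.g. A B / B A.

(r3,c1) = F
(r3,c2) = B
(r3,c5) = A
(r5,c1) = G
(r6,c2) = C
(r6,c5) = B
(r1,c2) = D
(r1,c5) = C
(r5,c2) = F
(r5,c5) = D
(r5,c7) = A
(r1,c1) = E
(r1,c7) = G
(r4,c5) = F
(r4,c7) = D
(r7,c1) = C
(r7,c6) = B
(r7,c7) = E
(r1,c4) = A
(r2,c6) = C
(r2,c7) = B
(r4,c3) = A
(r4,c6) = G
(r6,c3) = E
(r6,c4) = G
(r6,c6) = A
(r7,c3) = D
(r2,c3) = F
(r2,c4) = D
(r4,c4) = C

E D B A C F G / A G F D E C B / F B G E A D C / B E A C F G D / G F C B D E A / D C E G B A F / C A D F G B E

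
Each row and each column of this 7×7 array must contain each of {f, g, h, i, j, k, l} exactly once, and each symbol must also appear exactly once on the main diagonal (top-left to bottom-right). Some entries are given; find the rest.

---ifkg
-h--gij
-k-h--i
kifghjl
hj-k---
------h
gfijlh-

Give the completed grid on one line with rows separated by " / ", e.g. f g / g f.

j l h i f k g / l h k f g i j / f k l h j g i / k i f g h j l / h j g k i l f / i g j l k f h / g f i j l h k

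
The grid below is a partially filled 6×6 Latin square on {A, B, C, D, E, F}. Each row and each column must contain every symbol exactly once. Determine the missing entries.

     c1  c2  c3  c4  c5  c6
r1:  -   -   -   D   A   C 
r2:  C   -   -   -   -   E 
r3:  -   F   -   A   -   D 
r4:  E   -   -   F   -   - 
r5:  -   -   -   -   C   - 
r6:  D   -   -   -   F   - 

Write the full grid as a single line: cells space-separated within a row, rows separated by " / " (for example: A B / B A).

F B E D A C / C A F B D E / B F C A E D / E C D F B A / A D B E C F / D E A C F B

(r2,c4): row 2 has {C,E}; column 4 has {A,D,F}, so it must be B.
(r2,c5): row 2 has {B,C,E}; column 5 has {A,C,F}, so it must be D.
(r3,c1): row 3 has {A,D,F}; column 1 has {C,D,E}, so it must be B.
(r3,c5): row 3 has {A,B,D,F}; column 5 has {A,C,D,F}, so it must be E.
(r4,c5): row 4 has {E,F}; column 5 has {A,C,D,E,F}, so it must be B.
(r4,c6): row 4 has {B,E,F}; column 6 has {C,D,E}, so it must be A.
(r5,c4): row 5 has {C}; column 4 has {A,B,D,F}, so it must be E.
(r6,c4): row 6 has {D,F}; column 4 has {A,B,D,E,F}, so it must be C.
(r6,c6): row 6 has {C,D,F}; column 6 has {A,C,D,E}, so it must be B.
(r1,c1): row 1 has {A,C,D}; column 1 has {B,C,D,E}, so it must be F.
(r2,c2): row 2 has {B,C,D,E}; column 2 has {F}, so it must be A.
(r2,c3): row 2 has {A,B,C,D,E}; column 3 is empty so far, so it must be F.
(r3,c3): row 3 has {A,B,D,E,F}; column 3 has {F}, so it must be C.
(r4,c3): row 4 has {A,B,E,F}; column 3 has {C,F}, so it must be D.
(r5,c1): row 5 has {C,E}; column 1 has {B,C,D,E,F}, so it must be A.
(r5,c3): row 5 has {A,C,E}; column 3 has {C,D,F}, so it must be B.
(r5,c6): row 5 has {A,B,C,E}; column 6 has {A,B,C,D,E}, so it must be F.
(r6,c2): row 6 has {B,C,D,F}; column 2 has {A,F}, so it must be E.
(r6,c3): row 6 has {B,C,D,E,F}; column 3 has {B,C,D,F}, so it must be A.
(r1,c2): row 1 has {A,C,D,F}; column 2 has {A,E,F}, so it must be B.
(r1,c3): row 1 has {A,B,C,D,F}; column 3 has {A,B,C,D,F}, so it must be E.
(r4,c2): row 4 has {A,B,D,E,F}; column 2 has {A,B,E,F}, so it must be C.
(r5,c2): row 5 has {A,B,C,E,F}; column 2 has {A,B,C,E,F}, so it must be D.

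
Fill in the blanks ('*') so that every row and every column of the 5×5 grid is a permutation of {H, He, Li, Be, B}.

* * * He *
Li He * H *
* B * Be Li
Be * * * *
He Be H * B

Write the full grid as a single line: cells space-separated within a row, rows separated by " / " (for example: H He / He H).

B Li Be He H / Li He B H Be / H B He Be Li / Be H Li B He / He Be H Li B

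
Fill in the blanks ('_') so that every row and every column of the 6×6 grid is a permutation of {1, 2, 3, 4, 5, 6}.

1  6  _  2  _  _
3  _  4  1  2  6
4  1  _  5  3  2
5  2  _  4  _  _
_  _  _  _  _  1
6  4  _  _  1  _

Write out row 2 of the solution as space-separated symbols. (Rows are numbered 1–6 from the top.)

row 2 has {1,2,3,4,6}; column 2 has {1,2,4,6} — only 5 is left for (r2,c2).

3 5 4 1 2 6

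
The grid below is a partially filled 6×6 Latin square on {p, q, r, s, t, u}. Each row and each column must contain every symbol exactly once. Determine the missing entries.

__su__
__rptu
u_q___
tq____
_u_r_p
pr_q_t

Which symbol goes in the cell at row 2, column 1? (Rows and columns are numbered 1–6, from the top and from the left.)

row 2 has {p,r,t,u}; column 2 has {q,r,u} — only s is left for (r2,c2).
row 4 has {q,t}; column 4 has {p,q,r,u} — only s is left for (r4,c4).
row 4 has {q,s,t}; column 6 has {p,t,u} — only r is left for (r4,c6).
row 5 has {p,r,u}; column 3 has {q,r,s} — only t is left for (r5,c3).
row 6 has {p,q,r,t}; column 3 has {q,r,s,t} — only u is left for (r6,c3).
row 6 has {p,q,r,t,u}; column 5 has {t} — only s is left for (r6,c5).
row 1 has {s,u}; column 6 has {p,r,t,u} — only q is left for (r1,c6).
row 2 has {p,r,s,t,u}; column 1 has {p,t,u} — only q is left for (r2,c1).

q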